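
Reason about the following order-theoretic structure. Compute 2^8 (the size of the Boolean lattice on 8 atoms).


Power set = 2^n.
2^8 = 256


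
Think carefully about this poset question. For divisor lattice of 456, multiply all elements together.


Divisors of 456: [1, 2, 3, 4, 6, 8, 12, 19, 24, 38, 57, 76, 114, 152, 228, 456]
Product = n^(d(n)/2) = 456^(16/2)
Product = 1869471037565976969216


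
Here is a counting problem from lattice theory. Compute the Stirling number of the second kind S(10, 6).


S(n,k) = k*S(n-1,k) + S(n-1,k-1).
S(9,6) = 2646, S(9,5) = 6951
S(10,6) = 6*2646 + 6951 = 15876 + 6951
S(10,6) = 22827


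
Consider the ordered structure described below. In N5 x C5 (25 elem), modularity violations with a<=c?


Modular law: if a <= c then a v (b ^ c) = (a v b) ^ c.
Check all triples (a,b,c) with a <= c among 25 elements.
  e.g. a=(a,0), b=(c,0), c=(b,0): lhs=(a,0) != rhs=(b,0)
  e.g. a=(a,0), b=(c,1), c=(b,0): lhs=(a,0) != rhs=(b,0)
Total violating triples: 75


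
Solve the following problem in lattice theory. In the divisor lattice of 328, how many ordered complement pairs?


Complement pair (a,b): a meet b = bottom, a join b = top.
Here: gcd(a,b)=1 and lcm(a,b)=328, i.e. a*b=328 with a,b coprime.
Pairs found: (1,328), (8,41), (41,8), (328,1)
Total ordered pairs: 4


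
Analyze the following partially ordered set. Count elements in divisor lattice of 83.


Divisors of 83: [1, 83]
Count: 2


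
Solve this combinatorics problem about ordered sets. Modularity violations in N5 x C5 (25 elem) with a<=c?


Modular law: if a <= c then a v (b ^ c) = (a v b) ^ c.
Check all triples (a,b,c) with a <= c among 25 elements.
  e.g. a=(a,0), b=(c,0), c=(b,0): lhs=(a,0) != rhs=(b,0)
  e.g. a=(a,0), b=(c,1), c=(b,0): lhs=(a,0) != rhs=(b,0)
Total violating triples: 75


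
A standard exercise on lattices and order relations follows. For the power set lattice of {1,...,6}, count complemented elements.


An element a is complemented if some b has a meet b = bottom, a join b = top.
every subset A has complement S\A, so all elements are complemented.
Complemented elements: {}, {1}, {2}, {3}, {4}, {5}, ... (58 more)
Count: 64


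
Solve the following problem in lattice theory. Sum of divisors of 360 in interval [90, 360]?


Interval [90,360] in divisors of 360: [90, 180, 360]
Sum = 630


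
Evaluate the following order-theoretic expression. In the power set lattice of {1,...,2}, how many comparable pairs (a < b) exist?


A comparable pair {a,b} has a < b or b < a in the order.
Count unordered pairs where one element is strictly below the other.
Examples: {{},{1}}, {{},{2}}, {{},{1,2}}, {{1},{1,2}}, ...
Total comparable pairs: 5


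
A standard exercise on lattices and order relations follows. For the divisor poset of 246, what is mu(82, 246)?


In a divisor lattice, mu(a,b) = mu(b/a) where mu is the classical Mobius function.
b/a = 246/82 = 3
Prime factorization of 3: primes [3]
3 is squarefree with 1 prime factor(s), so mu(3) = (-1)^1 = -1


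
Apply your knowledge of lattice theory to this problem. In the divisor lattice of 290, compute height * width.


Height = length of longest chain minus 1; width = size of largest antichain.
A maximum chain: 1 | 29 | 145 | 290  (height 3).
A maximum antichain: {2, 5, 29}  (width 3).
Product = 3 * 3 = 9


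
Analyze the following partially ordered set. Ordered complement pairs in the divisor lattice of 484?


Complement pair (a,b): a meet b = bottom, a join b = top.
Here: gcd(a,b)=1 and lcm(a,b)=484, i.e. a*b=484 with a,b coprime.
Pairs found: (1,484), (4,121), (121,4), (484,1)
Total ordered pairs: 4


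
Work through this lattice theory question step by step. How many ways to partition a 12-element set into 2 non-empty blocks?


S(n,k) = k*S(n-1,k) + S(n-1,k-1).
S(11,2) = 1023, S(11,1) = 1
S(12,2) = 2*1023 + 1 = 2046 + 1
S(12,2) = 2047


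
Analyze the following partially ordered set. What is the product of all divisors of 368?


Divisors of 368: [1, 2, 4, 8, 16, 23, 46, 92, 184, 368]
Product = n^(d(n)/2) = 368^(10/2)
Product = 6748994797568


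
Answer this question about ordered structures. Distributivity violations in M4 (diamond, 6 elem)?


Distributive law: a ^ (b v c) = (a ^ b) v (a ^ c).
Check all 6^3 = 216 ordered triples (a,b,c).
  e.g. a=a1, b=a2, c=a3: lhs=a1 != rhs=0
  e.g. a=a1, b=a2, c=a4: lhs=a1 != rhs=0
Total violating triples: 24


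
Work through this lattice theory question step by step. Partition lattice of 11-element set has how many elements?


B(n) = number of set partitions of an n-element set.
B(n) satisfies the recurrence: B(n+1) = sum_k C(n,k)*B(k).
B(11) = 678570


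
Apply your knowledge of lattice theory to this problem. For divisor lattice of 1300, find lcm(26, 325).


In a divisor lattice, join = lcm (least common multiple).
Compute lcm iteratively: start with first element, then lcm(current, next).
Elements: [26, 325]
lcm(26,325) = 650
Final lcm = 650


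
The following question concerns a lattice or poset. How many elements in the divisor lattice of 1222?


Divisors of 1222: [1, 2, 13, 26, 47, 94, 611, 1222]
Count: 8


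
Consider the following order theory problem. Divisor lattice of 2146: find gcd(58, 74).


In a divisor lattice, meet = gcd (greatest common divisor).
By Euclidean algorithm or factoring: gcd(58,74) = 2


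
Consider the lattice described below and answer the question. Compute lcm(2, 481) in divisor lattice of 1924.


In a divisor lattice, join = lcm (least common multiple).
gcd(2,481) = 1
lcm(2,481) = 2*481/gcd = 962/1 = 962


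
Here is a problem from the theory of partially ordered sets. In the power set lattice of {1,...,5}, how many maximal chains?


A maximal chain goes from the minimum element to a maximal element via cover relations.
Counting all min-to-max paths in the cover graph.
Total maximal chains: 120


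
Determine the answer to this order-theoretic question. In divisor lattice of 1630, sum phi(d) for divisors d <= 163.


Divisors of 1630 up to 163: [1, 2, 5, 10, 163]
phi values: [1, 1, 4, 4, 162]
Sum = 172


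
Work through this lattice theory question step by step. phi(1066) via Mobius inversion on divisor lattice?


phi(n) = n * prod_{p|n} (1 - 1/p).
Prime divisors of 1066: [2, 13, 41]
phi(1066) = 1066 * (1 - 1/2) * (1 - 1/13) * (1 - 1/41)
phi(1066) = 480


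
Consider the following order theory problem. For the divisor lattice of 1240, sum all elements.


sigma(n) = sum of divisors.
Divisors of 1240: [1, 2, 4, 5, 8, 10, 20, 31, 40, 62, 124, 155, 248, 310, 620, 1240]
Sum = 2880


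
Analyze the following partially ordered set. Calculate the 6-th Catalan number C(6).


C(n) = C(2n, n) / (n+1).
C(12, 6) = 924
C(6) = 924 / 7 = 132


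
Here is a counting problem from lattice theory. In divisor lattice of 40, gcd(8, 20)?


Meet=gcd.
gcd(8,20)=4


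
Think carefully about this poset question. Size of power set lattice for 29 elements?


Power set = 2^n.
2^29 = 536870912


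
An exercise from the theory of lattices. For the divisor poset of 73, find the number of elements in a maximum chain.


A chain is a totally ordered subset; we count the number of elements in a maximum chain.
Compute, for each element x, the size of the longest chain ending at x:
  1: 1
  73: 2
A maximum chain: 1 < 73
Number of elements in the longest chain: 2


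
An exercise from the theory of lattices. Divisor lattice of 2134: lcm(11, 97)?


Join=lcm.
gcd(11,97)=1
lcm=1067


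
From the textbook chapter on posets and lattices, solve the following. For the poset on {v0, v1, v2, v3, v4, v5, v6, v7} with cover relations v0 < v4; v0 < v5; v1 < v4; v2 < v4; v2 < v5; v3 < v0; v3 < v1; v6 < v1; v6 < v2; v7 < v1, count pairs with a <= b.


The order relation is {(a,b) : a <= b}, reflexive so it includes (a,a).
Examples: (v0,v0), (v0,v4), (v0,v5), (v1,v1), (v1,v4), ...
Total ordered pairs: 23


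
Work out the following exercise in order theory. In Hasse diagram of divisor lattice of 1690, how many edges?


A cover relation a -< b holds when a < b with no c strictly between.
Cover relations:
  1 -< 2
  1 -< 5
  1 -< 13
  2 -< 10
  2 -< 26
  5 -< 10
  5 -< 65
  10 -< 130
  ...12 more
Total: 20


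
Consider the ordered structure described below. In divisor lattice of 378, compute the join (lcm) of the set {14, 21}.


In a divisor lattice, join = lcm (least common multiple).
Compute lcm iteratively: start with first element, then lcm(current, next).
Elements: [14, 21]
lcm(14,21) = 42
Final lcm = 42


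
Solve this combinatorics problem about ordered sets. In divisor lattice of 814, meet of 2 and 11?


In a divisor lattice, meet = gcd (greatest common divisor).
By Euclidean algorithm or factoring: gcd(2,11) = 1


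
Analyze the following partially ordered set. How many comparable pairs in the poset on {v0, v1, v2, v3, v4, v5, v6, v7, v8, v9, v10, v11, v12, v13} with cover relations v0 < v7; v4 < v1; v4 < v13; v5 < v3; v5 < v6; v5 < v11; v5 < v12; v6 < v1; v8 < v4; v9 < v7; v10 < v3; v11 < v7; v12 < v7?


A comparable pair {a,b} has a < b or b < a in the order.
Count unordered pairs where one element is strictly below the other.
Examples: {v0,v7}, {v1,v4}, {v1,v5}, {v1,v6}, ...
Total comparable pairs: 17


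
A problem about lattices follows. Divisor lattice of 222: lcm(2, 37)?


Join=lcm.
gcd(2,37)=1
lcm=74


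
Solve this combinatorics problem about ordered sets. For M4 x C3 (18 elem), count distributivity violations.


Distributive law: a ^ (b v c) = (a ^ b) v (a ^ c).
Check all 18^3 = 5832 ordered triples (a,b,c).
  e.g. a=(a1,0), b=(a2,0), c=(a3,0): lhs=(a1,0) != rhs=(0,0)
  e.g. a=(a1,0), b=(a2,0), c=(a3,1): lhs=(a1,0) != rhs=(0,0)
Total violating triples: 648


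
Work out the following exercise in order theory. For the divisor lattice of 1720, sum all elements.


sigma(n) = sum of divisors.
Divisors of 1720: [1, 2, 4, 5, 8, 10, 20, 40, 43, 86, 172, 215, 344, 430, 860, 1720]
Sum = 3960


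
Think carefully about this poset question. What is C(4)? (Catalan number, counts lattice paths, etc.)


C(n) = C(2n, n) / (n+1).
C(8, 4) = 70
C(4) = 70 / 5 = 14


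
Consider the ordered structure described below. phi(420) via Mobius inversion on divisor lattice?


phi(n) = n * prod_{p|n} (1 - 1/p).
Prime divisors of 420: [2, 3, 5, 7]
phi(420) = 420 * (1 - 1/2) * (1 - 1/3) * (1 - 1/5) * (1 - 1/7)
phi(420) = 96


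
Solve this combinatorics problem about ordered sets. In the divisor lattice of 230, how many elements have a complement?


An element a is complemented if some b has a meet b = bottom, a join b = top.
a is complemented iff gcd(a, n/a)=1, i.e. a is a unitary divisor of 230.
Complemented elements: 1, 2, 5, 10, 23, 46, ... (2 more)
Count: 8


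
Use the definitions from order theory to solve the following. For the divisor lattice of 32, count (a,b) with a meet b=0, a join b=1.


Complement pair (a,b): a meet b = bottom, a join b = top.
Here: gcd(a,b)=1 and lcm(a,b)=32, i.e. a*b=32 with a,b coprime.
Pairs found: (1,32), (32,1)
Total ordered pairs: 2


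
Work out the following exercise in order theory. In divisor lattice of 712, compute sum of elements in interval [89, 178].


Interval [89,178] in divisors of 712: [89, 178]
Sum = 267


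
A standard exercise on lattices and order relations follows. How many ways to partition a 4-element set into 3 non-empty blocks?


S(n,k) = k*S(n-1,k) + S(n-1,k-1).
S(3,3) = 1, S(3,2) = 3
S(4,3) = 3*1 + 3 = 3 + 3
S(4,3) = 6


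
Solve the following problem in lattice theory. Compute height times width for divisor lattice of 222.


Height = length of longest chain minus 1; width = size of largest antichain.
A maximum chain: 1 | 37 | 111 | 222  (height 3).
A maximum antichain: {2, 3, 37}  (width 3).
Product = 3 * 3 = 9


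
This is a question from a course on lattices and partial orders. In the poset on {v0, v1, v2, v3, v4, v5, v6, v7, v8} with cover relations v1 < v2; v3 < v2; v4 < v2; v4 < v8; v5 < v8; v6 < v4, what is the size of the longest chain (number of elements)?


A chain is a totally ordered subset; we count the number of elements in a maximum chain.
Compute, for each element x, the size of the longest chain ending at x:
  v0: 1
  v1: 1
  v3: 1
  v5: 1
  v6: 1
  v7: 1
  ...
A maximum chain: v6 < v4 < v2
Number of elements in the longest chain: 3


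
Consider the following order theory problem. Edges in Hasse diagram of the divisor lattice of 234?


A cover relation a -< b holds when a < b with no c strictly between.
Cover relations:
  1 -< 2
  1 -< 3
  1 -< 13
  2 -< 6
  2 -< 26
  3 -< 6
  3 -< 9
  3 -< 39
  ...12 more
Total: 20


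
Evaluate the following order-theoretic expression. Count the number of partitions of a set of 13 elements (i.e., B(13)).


B(n) = number of set partitions of an n-element set.
B(n) satisfies the recurrence: B(n+1) = sum_k C(n,k)*B(k).
B(13) = 27644437


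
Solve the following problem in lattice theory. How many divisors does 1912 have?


Divisors of 1912: [1, 2, 4, 8, 239, 478, 956, 1912]
Count: 8


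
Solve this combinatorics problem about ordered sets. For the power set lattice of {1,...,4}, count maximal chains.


A maximal chain goes from the minimum element to a maximal element via cover relations.
Counting all min-to-max paths in the cover graph.
Total maximal chains: 24


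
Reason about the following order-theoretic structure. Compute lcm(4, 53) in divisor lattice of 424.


In a divisor lattice, join = lcm (least common multiple).
gcd(4,53) = 1
lcm(4,53) = 4*53/gcd = 212/1 = 212


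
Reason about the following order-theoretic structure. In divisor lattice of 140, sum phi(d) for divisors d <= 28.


Divisors of 140 up to 28: [1, 2, 4, 5, 7, 10, 14, 20, 28]
phi values: [1, 1, 2, 4, 6, 4, 6, 8, 12]
Sum = 44


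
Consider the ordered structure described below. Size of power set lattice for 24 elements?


Power set = 2^n.
2^24 = 16777216


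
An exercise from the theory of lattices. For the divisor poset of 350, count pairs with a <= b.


The order relation is {(a,b) : a <= b}, reflexive so it includes (a,a).
Examples: (1,1), (1,10), (1,14), (1,175), (1,2), ...
Total ordered pairs: 54


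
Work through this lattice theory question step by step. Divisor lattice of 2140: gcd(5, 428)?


Meet=gcd.
gcd(5,428)=1


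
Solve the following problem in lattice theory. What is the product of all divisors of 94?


Divisors of 94: [1, 2, 47, 94]
Product = n^(d(n)/2) = 94^(4/2)
Product = 8836


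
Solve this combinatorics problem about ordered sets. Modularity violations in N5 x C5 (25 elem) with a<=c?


Modular law: if a <= c then a v (b ^ c) = (a v b) ^ c.
Check all triples (a,b,c) with a <= c among 25 elements.
  e.g. a=(a,0), b=(c,0), c=(b,0): lhs=(a,0) != rhs=(b,0)
  e.g. a=(a,0), b=(c,1), c=(b,0): lhs=(a,0) != rhs=(b,0)
Total violating triples: 75


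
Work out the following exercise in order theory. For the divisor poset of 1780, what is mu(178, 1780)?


In a divisor lattice, mu(a,b) = mu(b/a) where mu is the classical Mobius function.
b/a = 1780/178 = 10
Prime factorization of 10: primes [2, 5]
10 is squarefree with 2 prime factor(s), so mu(10) = (-1)^2 = 1


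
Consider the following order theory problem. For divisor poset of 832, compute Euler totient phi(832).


phi(n) = n * prod_{p|n} (1 - 1/p).
Prime divisors of 832: [2, 13]
phi(832) = 832 * (1 - 1/2) * (1 - 1/13)
phi(832) = 384


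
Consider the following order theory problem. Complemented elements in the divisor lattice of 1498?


An element a is complemented if some b has a meet b = bottom, a join b = top.
a is complemented iff gcd(a, n/a)=1, i.e. a is a unitary divisor of 1498.
Complemented elements: 1, 2, 7, 14, 107, 214, ... (2 more)
Count: 8


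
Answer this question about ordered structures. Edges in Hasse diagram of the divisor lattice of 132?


A cover relation a -< b holds when a < b with no c strictly between.
Cover relations:
  1 -< 2
  1 -< 3
  1 -< 11
  2 -< 4
  2 -< 6
  2 -< 22
  3 -< 6
  3 -< 33
  ...12 more
Total: 20


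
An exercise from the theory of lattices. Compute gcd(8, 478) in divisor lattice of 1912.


In a divisor lattice, meet = gcd (greatest common divisor).
By Euclidean algorithm or factoring: gcd(8,478) = 2


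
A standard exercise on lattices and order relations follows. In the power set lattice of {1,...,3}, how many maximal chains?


A maximal chain goes from the minimum element to a maximal element via cover relations.
Counting all min-to-max paths in the cover graph.
Total maximal chains: 6


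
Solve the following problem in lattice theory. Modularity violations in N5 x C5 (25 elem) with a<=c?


Modular law: if a <= c then a v (b ^ c) = (a v b) ^ c.
Check all triples (a,b,c) with a <= c among 25 elements.
  e.g. a=(a,0), b=(c,0), c=(b,0): lhs=(a,0) != rhs=(b,0)
  e.g. a=(a,0), b=(c,1), c=(b,0): lhs=(a,0) != rhs=(b,0)
Total violating triples: 75


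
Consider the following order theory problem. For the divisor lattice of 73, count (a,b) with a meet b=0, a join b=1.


Complement pair (a,b): a meet b = bottom, a join b = top.
Here: gcd(a,b)=1 and lcm(a,b)=73, i.e. a*b=73 with a,b coprime.
Pairs found: (1,73), (73,1)
Total ordered pairs: 2


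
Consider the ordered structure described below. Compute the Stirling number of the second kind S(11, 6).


S(n,k) = k*S(n-1,k) + S(n-1,k-1).
S(10,6) = 22827, S(10,5) = 42525
S(11,6) = 6*22827 + 42525 = 136962 + 42525
S(11,6) = 179487


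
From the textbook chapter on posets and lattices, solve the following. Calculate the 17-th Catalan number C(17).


C(n) = C(2n, n) / (n+1).
C(34, 17) = 2333606220
C(17) = 2333606220 / 18 = 129644790


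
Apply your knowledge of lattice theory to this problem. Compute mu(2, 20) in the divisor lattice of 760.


In a divisor lattice, mu(a,b) = mu(b/a) where mu is the classical Mobius function.
b/a = 20/2 = 10
Prime factorization of 10: primes [2, 5]
10 is squarefree with 2 prime factor(s), so mu(10) = (-1)^2 = 1


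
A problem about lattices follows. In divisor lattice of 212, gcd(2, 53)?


Meet=gcd.
gcd(2,53)=1


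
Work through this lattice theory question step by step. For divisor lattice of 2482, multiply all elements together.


Divisors of 2482: [1, 2, 17, 34, 73, 146, 1241, 2482]
Product = n^(d(n)/2) = 2482^(8/2)
Product = 37949591784976


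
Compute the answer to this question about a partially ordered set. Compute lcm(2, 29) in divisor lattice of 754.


In a divisor lattice, join = lcm (least common multiple).
gcd(2,29) = 1
lcm(2,29) = 2*29/gcd = 58/1 = 58


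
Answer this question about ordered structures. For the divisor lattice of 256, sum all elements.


sigma(n) = sum of divisors.
Divisors of 256: [1, 2, 4, 8, 16, 32, 64, 128, 256]
Sum = 511


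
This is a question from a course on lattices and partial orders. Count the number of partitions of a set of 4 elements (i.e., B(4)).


B(n) = number of set partitions of an n-element set.
B(n) satisfies the recurrence: B(n+1) = sum_k C(n,k)*B(k).
B(4) = 15


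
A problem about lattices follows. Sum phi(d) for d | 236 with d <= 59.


Divisors of 236 up to 59: [1, 2, 4, 59]
phi values: [1, 1, 2, 58]
Sum = 62


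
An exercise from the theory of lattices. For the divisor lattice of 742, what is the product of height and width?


Height = length of longest chain minus 1; width = size of largest antichain.
A maximum chain: 1 | 53 | 371 | 742  (height 3).
A maximum antichain: {2, 7, 53}  (width 3).
Product = 3 * 3 = 9


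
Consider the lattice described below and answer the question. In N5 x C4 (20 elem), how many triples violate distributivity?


Distributive law: a ^ (b v c) = (a ^ b) v (a ^ c).
Check all 20^3 = 8000 ordered triples (a,b,c).
  e.g. a=(b,0), b=(a,0), c=(c,0): lhs=(b,0) != rhs=(a,0)
  e.g. a=(b,0), b=(a,0), c=(c,1): lhs=(b,0) != rhs=(a,0)
Total violating triples: 128


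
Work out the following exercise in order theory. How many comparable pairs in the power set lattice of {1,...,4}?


A comparable pair {a,b} has a < b or b < a in the order.
Count unordered pairs where one element is strictly below the other.
Examples: {{},{1}}, {{},{2}}, {{},{3}}, {{},{4}}, ...
Total comparable pairs: 65


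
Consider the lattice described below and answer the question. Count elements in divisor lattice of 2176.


Divisors of 2176: [1, 2, 4, 8, 16, 17, 32, 34, 64, 68, 128, 136, 272, 544, 1088, 2176]
Count: 16


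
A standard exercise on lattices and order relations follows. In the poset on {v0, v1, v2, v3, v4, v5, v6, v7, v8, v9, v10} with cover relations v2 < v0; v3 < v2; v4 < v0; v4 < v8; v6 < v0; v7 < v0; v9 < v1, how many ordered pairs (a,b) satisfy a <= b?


The order relation is {(a,b) : a <= b}, reflexive so it includes (a,a).
Examples: (v0,v0), (v1,v1), (v10,v10), (v2,v0), (v2,v2), ...
Total ordered pairs: 19


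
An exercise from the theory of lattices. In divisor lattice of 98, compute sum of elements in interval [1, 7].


Interval [1,7] in divisors of 98: [1, 7]
Sum = 8


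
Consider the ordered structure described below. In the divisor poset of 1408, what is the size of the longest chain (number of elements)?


A chain is a totally ordered subset; we count the number of elements in a maximum chain.
Compute, for each element x, the size of the longest chain ending at x:
  1: 1
  2: 2
  11: 2
  4: 3
  8: 4
  22: 3
  ...
A maximum chain: 1 < 2 < 4 < 8 < 16 < 32 < 64 < 128 < 1408
Number of elements in the longest chain: 9


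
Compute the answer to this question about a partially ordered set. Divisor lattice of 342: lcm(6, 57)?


Join=lcm.
gcd(6,57)=3
lcm=114


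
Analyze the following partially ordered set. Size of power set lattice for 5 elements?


Power set = 2^n.
2^5 = 32


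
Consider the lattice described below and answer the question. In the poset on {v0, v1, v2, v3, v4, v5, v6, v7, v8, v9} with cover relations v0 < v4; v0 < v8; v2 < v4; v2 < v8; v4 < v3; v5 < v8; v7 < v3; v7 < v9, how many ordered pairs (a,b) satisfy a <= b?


The order relation is {(a,b) : a <= b}, reflexive so it includes (a,a).
Examples: (v0,v0), (v0,v3), (v0,v4), (v0,v8), (v1,v1), ...
Total ordered pairs: 20


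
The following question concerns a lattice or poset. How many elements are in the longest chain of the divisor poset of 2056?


A chain is a totally ordered subset; we count the number of elements in a maximum chain.
Compute, for each element x, the size of the longest chain ending at x:
  1: 1
  2: 2
  257: 2
  4: 3
  8: 4
  514: 3
  ...
A maximum chain: 1 < 2 < 4 < 8 < 2056
Number of elements in the longest chain: 5


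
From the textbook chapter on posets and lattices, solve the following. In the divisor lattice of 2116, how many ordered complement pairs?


Complement pair (a,b): a meet b = bottom, a join b = top.
Here: gcd(a,b)=1 and lcm(a,b)=2116, i.e. a*b=2116 with a,b coprime.
Pairs found: (1,2116), (4,529), (529,4), (2116,1)
Total ordered pairs: 4


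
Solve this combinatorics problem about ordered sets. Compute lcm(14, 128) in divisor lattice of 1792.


In a divisor lattice, join = lcm (least common multiple).
gcd(14,128) = 2
lcm(14,128) = 14*128/gcd = 1792/2 = 896


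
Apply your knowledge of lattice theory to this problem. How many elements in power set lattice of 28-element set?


Power set = 2^n.
2^28 = 268435456


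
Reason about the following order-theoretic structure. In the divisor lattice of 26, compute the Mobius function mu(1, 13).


In a divisor lattice, mu(a,b) = mu(b/a) where mu is the classical Mobius function.
b/a = 13/1 = 13
Prime factorization of 13: primes [13]
13 is squarefree with 1 prime factor(s), so mu(13) = (-1)^1 = -1


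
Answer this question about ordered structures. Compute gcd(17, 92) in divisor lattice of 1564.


In a divisor lattice, meet = gcd (greatest common divisor).
By Euclidean algorithm or factoring: gcd(17,92) = 1


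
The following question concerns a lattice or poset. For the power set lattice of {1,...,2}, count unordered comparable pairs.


A comparable pair {a,b} has a < b or b < a in the order.
Count unordered pairs where one element is strictly below the other.
Examples: {{},{1}}, {{},{2}}, {{},{1,2}}, {{1},{1,2}}, ...
Total comparable pairs: 5


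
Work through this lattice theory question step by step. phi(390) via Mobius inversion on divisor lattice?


phi(n) = n * prod_{p|n} (1 - 1/p).
Prime divisors of 390: [2, 3, 5, 13]
phi(390) = 390 * (1 - 1/2) * (1 - 1/3) * (1 - 1/5) * (1 - 1/13)
phi(390) = 96


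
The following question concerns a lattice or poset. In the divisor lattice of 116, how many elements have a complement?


An element a is complemented if some b has a meet b = bottom, a join b = top.
a is complemented iff gcd(a, n/a)=1, i.e. a is a unitary divisor of 116.
Complemented elements: 1, 4, 29, 116
Count: 4


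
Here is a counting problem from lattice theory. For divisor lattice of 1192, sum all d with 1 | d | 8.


Interval [1,8] in divisors of 1192: [1, 2, 4, 8]
Sum = 15


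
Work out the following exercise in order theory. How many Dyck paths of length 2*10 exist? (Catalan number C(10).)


C(n) = C(2n, n) / (n+1).
C(20, 10) = 184756
C(10) = 184756 / 11 = 16796


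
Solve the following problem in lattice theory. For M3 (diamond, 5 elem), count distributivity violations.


Distributive law: a ^ (b v c) = (a ^ b) v (a ^ c).
Check all 5^3 = 125 ordered triples (a,b,c).
  e.g. a=a1, b=a2, c=a3: lhs=a1 != rhs=0
  e.g. a=a1, b=a3, c=a2: lhs=a1 != rhs=0
Total violating triples: 6


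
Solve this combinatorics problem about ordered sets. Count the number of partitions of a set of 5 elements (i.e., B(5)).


B(n) = number of set partitions of an n-element set.
B(n) satisfies the recurrence: B(n+1) = sum_k C(n,k)*B(k).
B(5) = 52


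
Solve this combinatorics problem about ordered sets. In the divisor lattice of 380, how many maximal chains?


A maximal chain goes from the minimum element to a maximal element via cover relations.
Counting all min-to-max paths in the cover graph.
Total maximal chains: 12


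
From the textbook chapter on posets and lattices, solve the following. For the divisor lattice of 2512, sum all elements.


sigma(n) = sum of divisors.
Divisors of 2512: [1, 2, 4, 8, 16, 157, 314, 628, 1256, 2512]
Sum = 4898


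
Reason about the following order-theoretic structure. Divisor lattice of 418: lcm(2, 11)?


Join=lcm.
gcd(2,11)=1
lcm=22


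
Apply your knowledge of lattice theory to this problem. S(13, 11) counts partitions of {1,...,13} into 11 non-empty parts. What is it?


S(n,k) = k*S(n-1,k) + S(n-1,k-1).
S(12,11) = 66, S(12,10) = 1705
S(13,11) = 11*66 + 1705 = 726 + 1705
S(13,11) = 2431


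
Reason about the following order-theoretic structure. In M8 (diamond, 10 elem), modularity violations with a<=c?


Modular law: if a <= c then a v (b ^ c) = (a v b) ^ c.
Check all triples (a,b,c) with a <= c among 10 elements.
This lattice is modular (diamonds M_m and their chain-products are modular).
Total violating triples: 0


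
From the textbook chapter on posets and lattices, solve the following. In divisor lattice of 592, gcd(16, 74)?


Meet=gcd.
gcd(16,74)=2


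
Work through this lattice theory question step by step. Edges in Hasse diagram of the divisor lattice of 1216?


A cover relation a -< b holds when a < b with no c strictly between.
Cover relations:
  1 -< 2
  1 -< 19
  2 -< 4
  2 -< 38
  4 -< 8
  4 -< 76
  8 -< 16
  8 -< 152
  ...11 more
Total: 19


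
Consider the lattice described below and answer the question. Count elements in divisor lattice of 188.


Divisors of 188: [1, 2, 4, 47, 94, 188]
Count: 6


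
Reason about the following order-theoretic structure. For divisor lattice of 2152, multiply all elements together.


Divisors of 2152: [1, 2, 4, 8, 269, 538, 1076, 2152]
Product = n^(d(n)/2) = 2152^(8/2)
Product = 21447124258816


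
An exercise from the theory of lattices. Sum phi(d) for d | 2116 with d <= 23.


Divisors of 2116 up to 23: [1, 2, 4, 23]
phi values: [1, 1, 2, 22]
Sum = 26


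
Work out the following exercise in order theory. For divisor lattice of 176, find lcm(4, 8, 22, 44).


In a divisor lattice, join = lcm (least common multiple).
Compute lcm iteratively: start with first element, then lcm(current, next).
Elements: [4, 8, 22, 44]
lcm(4,8) = 8
lcm(8,22) = 88
lcm(88,44) = 88
Final lcm = 88


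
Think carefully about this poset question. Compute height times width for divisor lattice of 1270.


Height = length of longest chain minus 1; width = size of largest antichain.
A maximum chain: 1 | 127 | 635 | 1270  (height 3).
A maximum antichain: {2, 5, 127}  (width 3).
Product = 3 * 3 = 9


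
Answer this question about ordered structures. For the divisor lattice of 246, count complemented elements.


An element a is complemented if some b has a meet b = bottom, a join b = top.
a is complemented iff gcd(a, n/a)=1, i.e. a is a unitary divisor of 246.
Complemented elements: 1, 2, 3, 6, 41, 82, ... (2 more)
Count: 8


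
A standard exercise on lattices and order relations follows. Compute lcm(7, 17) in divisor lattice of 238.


In a divisor lattice, join = lcm (least common multiple).
gcd(7,17) = 1
lcm(7,17) = 7*17/gcd = 119/1 = 119


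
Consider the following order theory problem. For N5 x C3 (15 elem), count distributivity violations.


Distributive law: a ^ (b v c) = (a ^ b) v (a ^ c).
Check all 15^3 = 3375 ordered triples (a,b,c).
  e.g. a=(b,0), b=(a,0), c=(c,0): lhs=(b,0) != rhs=(a,0)
  e.g. a=(b,0), b=(a,0), c=(c,1): lhs=(b,0) != rhs=(a,0)
Total violating triples: 54


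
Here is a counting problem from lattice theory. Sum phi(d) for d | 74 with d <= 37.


Divisors of 74 up to 37: [1, 2, 37]
phi values: [1, 1, 36]
Sum = 38


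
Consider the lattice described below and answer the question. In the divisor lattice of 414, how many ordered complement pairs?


Complement pair (a,b): a meet b = bottom, a join b = top.
Here: gcd(a,b)=1 and lcm(a,b)=414, i.e. a*b=414 with a,b coprime.
Pairs found: (1,414), (2,207), (9,46), (18,23), ... (4 more)
Total ordered pairs: 8


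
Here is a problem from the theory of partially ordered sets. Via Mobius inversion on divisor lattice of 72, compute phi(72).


phi(n) = n * prod_{p|n} (1 - 1/p).
Prime divisors of 72: [2, 3]
phi(72) = 72 * (1 - 1/2) * (1 - 1/3)
phi(72) = 24


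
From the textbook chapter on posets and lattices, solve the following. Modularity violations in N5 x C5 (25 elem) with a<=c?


Modular law: if a <= c then a v (b ^ c) = (a v b) ^ c.
Check all triples (a,b,c) with a <= c among 25 elements.
  e.g. a=(a,0), b=(c,0), c=(b,0): lhs=(a,0) != rhs=(b,0)
  e.g. a=(a,0), b=(c,1), c=(b,0): lhs=(a,0) != rhs=(b,0)
Total violating triples: 75


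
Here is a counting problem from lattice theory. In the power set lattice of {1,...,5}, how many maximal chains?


A maximal chain goes from the minimum element to a maximal element via cover relations.
Counting all min-to-max paths in the cover graph.
Total maximal chains: 120


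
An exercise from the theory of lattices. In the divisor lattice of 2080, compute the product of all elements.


Divisors of 2080: [1, 2, 4, 5, 8, 10, 13, 16, 20, 26, 32, 40, 52, 65, 80, 104, 130, 160, 208, 260, 416, 520, 1040, 2080]
Product = n^(d(n)/2) = 2080^(24/2)
Product = 6557827967253220516257857536000000000000


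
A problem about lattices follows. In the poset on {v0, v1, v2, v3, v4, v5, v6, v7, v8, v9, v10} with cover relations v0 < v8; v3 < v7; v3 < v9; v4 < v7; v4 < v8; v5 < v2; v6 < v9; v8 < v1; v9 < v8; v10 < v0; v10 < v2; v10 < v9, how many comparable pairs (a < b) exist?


A comparable pair {a,b} has a < b or b < a in the order.
Count unordered pairs where one element is strictly below the other.
Examples: {v0,v1}, {v0,v8}, {v0,v10}, {v1,v3}, ...
Total comparable pairs: 21


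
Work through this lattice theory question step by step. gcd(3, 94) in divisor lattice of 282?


Meet=gcd.
gcd(3,94)=1


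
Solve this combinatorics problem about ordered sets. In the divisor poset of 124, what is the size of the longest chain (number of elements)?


A chain is a totally ordered subset; we count the number of elements in a maximum chain.
Compute, for each element x, the size of the longest chain ending at x:
  1: 1
  2: 2
  31: 2
  4: 3
  62: 3
  124: 4
A maximum chain: 1 < 2 < 4 < 124
Number of elements in the longest chain: 4


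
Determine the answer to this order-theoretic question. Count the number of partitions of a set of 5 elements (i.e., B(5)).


B(n) = number of set partitions of an n-element set.
B(n) satisfies the recurrence: B(n+1) = sum_k C(n,k)*B(k).
B(5) = 52


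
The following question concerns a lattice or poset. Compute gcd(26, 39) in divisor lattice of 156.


In a divisor lattice, meet = gcd (greatest common divisor).
By Euclidean algorithm or factoring: gcd(26,39) = 13


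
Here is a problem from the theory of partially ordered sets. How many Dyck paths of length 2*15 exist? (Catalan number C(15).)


C(n) = C(2n, n) / (n+1).
C(30, 15) = 155117520
C(15) = 155117520 / 16 = 9694845


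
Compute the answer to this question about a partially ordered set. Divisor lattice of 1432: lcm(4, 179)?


Join=lcm.
gcd(4,179)=1
lcm=716


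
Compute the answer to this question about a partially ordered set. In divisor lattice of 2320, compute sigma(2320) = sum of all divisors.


sigma(n) = sum of divisors.
Divisors of 2320: [1, 2, 4, 5, 8, 10, 16, 20, 29, 40, 58, 80, 116, 145, 232, 290, 464, 580, 1160, 2320]
Sum = 5580


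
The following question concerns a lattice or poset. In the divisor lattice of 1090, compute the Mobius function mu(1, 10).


In a divisor lattice, mu(a,b) = mu(b/a) where mu is the classical Mobius function.
b/a = 10/1 = 10
Prime factorization of 10: primes [2, 5]
10 is squarefree with 2 prime factor(s), so mu(10) = (-1)^2 = 1


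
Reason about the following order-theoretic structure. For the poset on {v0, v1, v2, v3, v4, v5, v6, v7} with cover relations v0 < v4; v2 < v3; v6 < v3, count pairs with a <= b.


The order relation is {(a,b) : a <= b}, reflexive so it includes (a,a).
Examples: (v0,v0), (v0,v4), (v1,v1), (v2,v2), (v2,v3), ...
Total ordered pairs: 11


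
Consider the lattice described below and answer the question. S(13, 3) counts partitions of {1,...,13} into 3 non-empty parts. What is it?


S(n,k) = k*S(n-1,k) + S(n-1,k-1).
S(12,3) = 86526, S(12,2) = 2047
S(13,3) = 3*86526 + 2047 = 259578 + 2047
S(13,3) = 261625


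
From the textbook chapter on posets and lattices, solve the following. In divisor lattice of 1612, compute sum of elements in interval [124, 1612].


Interval [124,1612] in divisors of 1612: [124, 1612]
Sum = 1736


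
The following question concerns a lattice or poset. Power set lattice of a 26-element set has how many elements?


Power set = 2^n.
2^26 = 67108864


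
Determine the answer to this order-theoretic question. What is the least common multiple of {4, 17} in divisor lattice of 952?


In a divisor lattice, join = lcm (least common multiple).
Compute lcm iteratively: start with first element, then lcm(current, next).
Elements: [4, 17]
lcm(4,17) = 68
Final lcm = 68


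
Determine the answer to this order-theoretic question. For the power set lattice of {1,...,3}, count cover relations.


A cover relation a -< b holds when a < b with no c strictly between.
Cover relations:
  {} -< {1}
  {} -< {2}
  {} -< {3}
  {1} -< {1,2}
  {1} -< {1,3}
  {2} -< {1,2}
  {2} -< {2,3}
  {3} -< {1,3}
  ...4 more
Total: 12


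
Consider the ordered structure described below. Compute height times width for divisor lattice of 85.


Height = length of longest chain minus 1; width = size of largest antichain.
A maximum chain: 1 | 17 | 85  (height 2).
A maximum antichain: {5, 17}  (width 2).
Product = 2 * 2 = 4


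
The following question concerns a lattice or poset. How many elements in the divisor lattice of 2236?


Divisors of 2236: [1, 2, 4, 13, 26, 43, 52, 86, 172, 559, 1118, 2236]
Count: 12


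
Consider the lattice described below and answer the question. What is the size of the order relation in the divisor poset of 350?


The order relation is {(a,b) : a <= b}, reflexive so it includes (a,a).
Examples: (1,1), (1,10), (1,14), (1,175), (1,2), ...
Total ordered pairs: 54


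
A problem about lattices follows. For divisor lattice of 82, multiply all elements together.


Divisors of 82: [1, 2, 41, 82]
Product = n^(d(n)/2) = 82^(4/2)
Product = 6724


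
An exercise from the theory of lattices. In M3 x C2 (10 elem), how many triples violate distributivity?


Distributive law: a ^ (b v c) = (a ^ b) v (a ^ c).
Check all 10^3 = 1000 ordered triples (a,b,c).
  e.g. a=(a1,0), b=(a2,0), c=(a3,0): lhs=(a1,0) != rhs=(0,0)
  e.g. a=(a1,0), b=(a2,0), c=(a3,1): lhs=(a1,0) != rhs=(0,0)
Total violating triples: 48


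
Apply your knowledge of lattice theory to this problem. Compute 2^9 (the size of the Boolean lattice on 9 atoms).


Power set = 2^n.
2^9 = 512


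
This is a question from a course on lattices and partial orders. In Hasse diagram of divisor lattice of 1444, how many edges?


A cover relation a -< b holds when a < b with no c strictly between.
Cover relations:
  1 -< 2
  1 -< 19
  2 -< 4
  2 -< 38
  4 -< 76
  19 -< 38
  19 -< 361
  38 -< 76
  ...4 more
Total: 12


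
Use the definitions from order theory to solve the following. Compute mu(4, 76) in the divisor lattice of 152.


In a divisor lattice, mu(a,b) = mu(b/a) where mu is the classical Mobius function.
b/a = 76/4 = 19
Prime factorization of 19: primes [19]
19 is squarefree with 1 prime factor(s), so mu(19) = (-1)^1 = -1


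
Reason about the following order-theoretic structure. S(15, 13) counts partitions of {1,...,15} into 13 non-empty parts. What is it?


S(n,k) = k*S(n-1,k) + S(n-1,k-1).
S(14,13) = 91, S(14,12) = 3367
S(15,13) = 13*91 + 3367 = 1183 + 3367
S(15,13) = 4550


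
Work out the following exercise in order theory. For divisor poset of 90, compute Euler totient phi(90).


phi(n) = n * prod_{p|n} (1 - 1/p).
Prime divisors of 90: [2, 3, 5]
phi(90) = 90 * (1 - 1/2) * (1 - 1/3) * (1 - 1/5)
phi(90) = 24


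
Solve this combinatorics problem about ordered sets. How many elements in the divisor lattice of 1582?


Divisors of 1582: [1, 2, 7, 14, 113, 226, 791, 1582]
Count: 8


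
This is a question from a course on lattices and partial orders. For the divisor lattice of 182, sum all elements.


sigma(n) = sum of divisors.
Divisors of 182: [1, 2, 7, 13, 14, 26, 91, 182]
Sum = 336


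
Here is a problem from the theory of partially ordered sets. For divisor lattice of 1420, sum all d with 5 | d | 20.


Interval [5,20] in divisors of 1420: [5, 10, 20]
Sum = 35


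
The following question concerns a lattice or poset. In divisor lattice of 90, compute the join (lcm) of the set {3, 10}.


In a divisor lattice, join = lcm (least common multiple).
Compute lcm iteratively: start with first element, then lcm(current, next).
Elements: [3, 10]
lcm(3,10) = 30
Final lcm = 30


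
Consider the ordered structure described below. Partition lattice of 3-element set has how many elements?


B(n) = number of set partitions of an n-element set.
B(n) satisfies the recurrence: B(n+1) = sum_k C(n,k)*B(k).
B(3) = 5


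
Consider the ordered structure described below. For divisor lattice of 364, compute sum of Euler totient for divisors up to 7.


Divisors of 364 up to 7: [1, 2, 4, 7]
phi values: [1, 1, 2, 6]
Sum = 10


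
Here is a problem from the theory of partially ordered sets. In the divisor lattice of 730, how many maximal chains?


A maximal chain goes from the minimum element to a maximal element via cover relations.
Counting all min-to-max paths in the cover graph.
Total maximal chains: 6
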